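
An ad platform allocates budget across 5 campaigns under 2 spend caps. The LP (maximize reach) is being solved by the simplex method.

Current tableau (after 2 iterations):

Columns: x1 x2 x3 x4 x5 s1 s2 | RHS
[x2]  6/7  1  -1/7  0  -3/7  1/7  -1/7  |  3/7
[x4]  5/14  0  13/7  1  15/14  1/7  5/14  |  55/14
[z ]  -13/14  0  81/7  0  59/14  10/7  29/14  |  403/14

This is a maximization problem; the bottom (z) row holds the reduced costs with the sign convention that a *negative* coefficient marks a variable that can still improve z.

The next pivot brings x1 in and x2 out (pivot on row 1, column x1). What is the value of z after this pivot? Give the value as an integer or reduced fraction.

117/4

Minimum ratio for x1: (3/7)/(6/7) = 1/2.
z changes by −(z-row coeff of x1)·ratio = −(-13/14)·(1/2) = 13/28.
New z = 403/14 + (13/28) = 117/4.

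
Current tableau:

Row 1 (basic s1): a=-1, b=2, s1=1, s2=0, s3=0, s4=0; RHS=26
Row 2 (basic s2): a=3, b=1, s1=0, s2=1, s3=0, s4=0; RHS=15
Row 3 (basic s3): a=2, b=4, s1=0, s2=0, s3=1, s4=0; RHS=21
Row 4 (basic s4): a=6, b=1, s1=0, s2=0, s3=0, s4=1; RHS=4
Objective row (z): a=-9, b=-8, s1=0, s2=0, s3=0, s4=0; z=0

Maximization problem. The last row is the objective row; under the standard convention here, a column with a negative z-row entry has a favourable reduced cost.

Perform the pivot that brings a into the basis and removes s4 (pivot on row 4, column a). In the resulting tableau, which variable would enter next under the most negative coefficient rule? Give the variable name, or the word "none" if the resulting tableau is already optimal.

b

Pivot element 6. New z-row = old z-row − (-9)·(row 4/6).
Updated z-row coefficients: a: 0, b: -13/2, s1: 0, s2: 0, s3: 0, s4: 3/2.
The most negative is -13/2 in column b, so b would enter next.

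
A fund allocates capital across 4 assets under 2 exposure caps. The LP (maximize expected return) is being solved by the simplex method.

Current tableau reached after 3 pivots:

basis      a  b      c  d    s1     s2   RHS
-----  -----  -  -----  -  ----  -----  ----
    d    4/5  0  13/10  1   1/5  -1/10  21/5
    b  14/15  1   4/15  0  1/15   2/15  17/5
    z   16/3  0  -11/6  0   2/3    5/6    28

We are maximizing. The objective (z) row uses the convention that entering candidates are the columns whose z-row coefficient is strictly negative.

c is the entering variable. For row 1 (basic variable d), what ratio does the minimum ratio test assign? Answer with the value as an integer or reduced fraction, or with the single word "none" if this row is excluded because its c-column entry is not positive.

42/13

Ratio = RHS / (c entry) = (21/5) / (13/10) = 42/13.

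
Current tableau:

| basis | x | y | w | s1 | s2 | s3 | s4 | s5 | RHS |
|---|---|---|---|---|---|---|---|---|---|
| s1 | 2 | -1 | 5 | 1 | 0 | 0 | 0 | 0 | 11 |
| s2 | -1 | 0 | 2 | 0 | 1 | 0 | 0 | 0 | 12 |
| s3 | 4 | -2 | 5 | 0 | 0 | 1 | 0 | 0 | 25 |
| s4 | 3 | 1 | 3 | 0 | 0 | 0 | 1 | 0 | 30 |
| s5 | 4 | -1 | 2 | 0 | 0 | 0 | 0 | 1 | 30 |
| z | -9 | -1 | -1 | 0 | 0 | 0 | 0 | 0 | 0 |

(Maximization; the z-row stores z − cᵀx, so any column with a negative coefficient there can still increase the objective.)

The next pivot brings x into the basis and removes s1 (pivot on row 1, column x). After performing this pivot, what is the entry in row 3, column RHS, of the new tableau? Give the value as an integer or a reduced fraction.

3

Pivot element is row 1, column x: 2.
Normalize row 1: new (row 1, RHS) = 11/2 = 11/2.
row 3 ← row 3 − 4·(new row 1): 25 − 4·(11/2) = 3.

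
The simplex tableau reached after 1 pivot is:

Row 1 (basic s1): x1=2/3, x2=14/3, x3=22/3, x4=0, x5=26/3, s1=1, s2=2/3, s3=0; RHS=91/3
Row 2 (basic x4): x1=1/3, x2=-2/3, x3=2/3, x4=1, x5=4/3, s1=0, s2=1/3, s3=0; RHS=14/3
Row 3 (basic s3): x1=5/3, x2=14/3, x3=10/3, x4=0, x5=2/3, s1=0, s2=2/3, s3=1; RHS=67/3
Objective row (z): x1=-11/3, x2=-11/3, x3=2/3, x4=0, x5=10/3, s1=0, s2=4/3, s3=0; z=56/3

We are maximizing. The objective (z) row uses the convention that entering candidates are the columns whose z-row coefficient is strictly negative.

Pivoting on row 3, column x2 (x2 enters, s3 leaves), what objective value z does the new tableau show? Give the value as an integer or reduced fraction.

507/14

Minimum ratio for x2: (67/3)/(14/3) = 67/14.
z changes by −(z-row coeff of x2)·ratio = −(-11/3)·(67/14) = 737/42.
New z = 56/3 + (737/42) = 507/14.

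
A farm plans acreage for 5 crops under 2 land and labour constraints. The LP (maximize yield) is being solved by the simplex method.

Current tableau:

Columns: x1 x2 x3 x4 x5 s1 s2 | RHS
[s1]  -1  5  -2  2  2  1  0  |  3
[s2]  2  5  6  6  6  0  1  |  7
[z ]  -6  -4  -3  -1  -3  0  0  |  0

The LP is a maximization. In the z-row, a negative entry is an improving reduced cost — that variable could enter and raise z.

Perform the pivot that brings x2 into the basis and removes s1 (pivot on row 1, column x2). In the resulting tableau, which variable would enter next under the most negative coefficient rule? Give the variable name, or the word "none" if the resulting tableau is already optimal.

Pivot element 5. New z-row = old z-row − (-4)·(row 1/5).
Updated z-row coefficients: x1: -34/5, x2: 0, x3: -23/5, x4: 3/5, x5: -7/5, s1: 4/5, s2: 0.
The most negative is -34/5 in column x1, so x1 would enter next.

x1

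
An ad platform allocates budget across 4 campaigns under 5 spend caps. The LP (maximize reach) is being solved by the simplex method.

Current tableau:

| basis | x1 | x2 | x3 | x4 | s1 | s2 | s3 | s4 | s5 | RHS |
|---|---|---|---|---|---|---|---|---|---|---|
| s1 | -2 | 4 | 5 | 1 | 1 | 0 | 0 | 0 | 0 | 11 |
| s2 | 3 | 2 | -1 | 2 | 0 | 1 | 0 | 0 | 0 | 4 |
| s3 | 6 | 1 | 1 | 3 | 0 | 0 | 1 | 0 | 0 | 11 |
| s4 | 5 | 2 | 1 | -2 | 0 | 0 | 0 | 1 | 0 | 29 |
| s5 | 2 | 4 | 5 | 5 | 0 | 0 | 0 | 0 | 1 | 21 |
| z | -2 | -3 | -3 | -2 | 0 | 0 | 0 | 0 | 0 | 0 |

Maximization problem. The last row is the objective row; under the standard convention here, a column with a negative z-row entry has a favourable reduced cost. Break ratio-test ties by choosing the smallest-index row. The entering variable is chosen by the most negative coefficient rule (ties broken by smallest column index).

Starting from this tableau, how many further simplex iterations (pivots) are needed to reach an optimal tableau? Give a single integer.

pivot: x2 in, s2 out → z = 6
pivot: x3 in, s1 out → z = 111/14
pivot: x1 in, s3 out → z = 333/29
No improving column remains; optimal.

3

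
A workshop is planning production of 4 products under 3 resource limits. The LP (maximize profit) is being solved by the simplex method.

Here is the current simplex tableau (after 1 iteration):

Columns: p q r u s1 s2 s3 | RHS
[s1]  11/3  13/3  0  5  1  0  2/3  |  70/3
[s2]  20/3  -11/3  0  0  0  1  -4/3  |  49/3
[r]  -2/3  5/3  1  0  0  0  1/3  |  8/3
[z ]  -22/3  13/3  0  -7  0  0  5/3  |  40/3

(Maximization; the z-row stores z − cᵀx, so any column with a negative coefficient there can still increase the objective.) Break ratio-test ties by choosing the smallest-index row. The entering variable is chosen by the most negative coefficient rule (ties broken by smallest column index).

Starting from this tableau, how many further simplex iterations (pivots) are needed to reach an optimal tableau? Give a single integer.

2

pivot: p in, s2 out → z = 313/10
pivot: u in, s1 out → z = 5139/100
No improving column remains; optimal.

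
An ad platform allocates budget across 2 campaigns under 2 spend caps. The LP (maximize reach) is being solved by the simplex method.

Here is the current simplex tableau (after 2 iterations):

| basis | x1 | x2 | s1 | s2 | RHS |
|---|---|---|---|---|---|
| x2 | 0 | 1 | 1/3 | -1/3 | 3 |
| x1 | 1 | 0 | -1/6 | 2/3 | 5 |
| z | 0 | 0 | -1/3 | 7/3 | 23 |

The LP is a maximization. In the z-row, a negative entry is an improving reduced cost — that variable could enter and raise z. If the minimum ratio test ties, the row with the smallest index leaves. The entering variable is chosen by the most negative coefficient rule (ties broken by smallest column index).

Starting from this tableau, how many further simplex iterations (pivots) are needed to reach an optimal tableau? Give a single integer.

pivot: s1 in, x2 out → z = 26
No improving column remains; optimal.

1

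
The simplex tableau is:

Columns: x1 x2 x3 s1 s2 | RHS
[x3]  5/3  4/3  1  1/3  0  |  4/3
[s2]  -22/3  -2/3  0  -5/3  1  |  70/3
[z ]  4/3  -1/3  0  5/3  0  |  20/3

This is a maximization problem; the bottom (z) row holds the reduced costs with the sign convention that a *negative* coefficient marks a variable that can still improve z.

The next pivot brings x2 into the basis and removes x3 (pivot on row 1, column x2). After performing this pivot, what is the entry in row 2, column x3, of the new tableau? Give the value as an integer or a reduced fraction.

1/2

Pivot element is row 1, column x2: 4/3.
Normalize row 1: new (row 1, x3) = 1/(4/3) = 3/4.
row 2 ← row 2 − (-2/3)·(new row 1): 0 − (-2/3)·(3/4) = 1/2.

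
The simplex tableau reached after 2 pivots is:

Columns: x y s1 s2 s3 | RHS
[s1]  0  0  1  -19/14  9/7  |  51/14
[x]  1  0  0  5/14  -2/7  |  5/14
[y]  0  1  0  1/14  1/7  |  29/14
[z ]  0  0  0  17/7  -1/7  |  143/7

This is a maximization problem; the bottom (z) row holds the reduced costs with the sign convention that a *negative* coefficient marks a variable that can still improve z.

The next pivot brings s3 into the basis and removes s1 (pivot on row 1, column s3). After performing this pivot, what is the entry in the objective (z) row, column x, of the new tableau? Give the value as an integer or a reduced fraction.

0

Pivot element is row 1, column s3: 9/7.
Normalize row 1: new (row 1, x) = 0/(9/7) = 0.
z-row ← z-row − (-1/7)·(new row 1): 0 − (-1/7)·0 = 0.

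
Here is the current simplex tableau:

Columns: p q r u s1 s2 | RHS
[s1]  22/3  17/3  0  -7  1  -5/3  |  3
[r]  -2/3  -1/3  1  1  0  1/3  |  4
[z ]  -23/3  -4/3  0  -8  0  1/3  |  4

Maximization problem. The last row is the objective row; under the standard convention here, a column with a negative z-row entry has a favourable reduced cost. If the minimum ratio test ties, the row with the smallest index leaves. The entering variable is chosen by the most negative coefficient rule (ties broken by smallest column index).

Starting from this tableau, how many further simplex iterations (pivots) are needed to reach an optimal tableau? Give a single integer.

pivot: u in, r out → z = 36
pivot: p in, s1 out → z = 1497/8
No improving column remains; optimal.

2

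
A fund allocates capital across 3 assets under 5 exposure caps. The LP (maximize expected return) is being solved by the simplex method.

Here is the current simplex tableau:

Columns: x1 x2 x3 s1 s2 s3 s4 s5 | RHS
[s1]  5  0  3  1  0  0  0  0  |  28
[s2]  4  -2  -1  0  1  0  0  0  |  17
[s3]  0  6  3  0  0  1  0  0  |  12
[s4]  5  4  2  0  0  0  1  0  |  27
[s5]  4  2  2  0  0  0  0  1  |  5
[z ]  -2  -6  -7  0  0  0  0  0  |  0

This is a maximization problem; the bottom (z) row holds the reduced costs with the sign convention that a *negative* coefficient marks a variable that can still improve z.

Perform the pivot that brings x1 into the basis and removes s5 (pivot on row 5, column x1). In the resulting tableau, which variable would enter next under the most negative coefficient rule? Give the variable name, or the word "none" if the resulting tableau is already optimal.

x3

Pivot element 4. New z-row = old z-row − (-2)·(row 5/4).
Updated z-row coefficients: x1: 0, x2: -5, x3: -6, s1: 0, s2: 0, s3: 0, s4: 0, s5: 1/2.
The most negative is -6 in column x3, so x3 would enter next.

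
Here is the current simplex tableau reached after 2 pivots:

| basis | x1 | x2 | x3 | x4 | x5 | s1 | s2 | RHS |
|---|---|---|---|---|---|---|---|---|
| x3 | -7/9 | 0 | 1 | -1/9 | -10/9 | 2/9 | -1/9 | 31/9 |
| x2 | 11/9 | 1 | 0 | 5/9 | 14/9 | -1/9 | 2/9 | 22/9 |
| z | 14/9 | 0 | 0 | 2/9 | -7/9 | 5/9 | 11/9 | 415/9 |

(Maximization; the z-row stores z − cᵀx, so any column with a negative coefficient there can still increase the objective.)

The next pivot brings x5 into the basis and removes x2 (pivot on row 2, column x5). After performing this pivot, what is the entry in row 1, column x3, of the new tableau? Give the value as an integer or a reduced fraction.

Pivot element is row 2, column x5: 14/9.
Normalize row 2: new (row 2, x3) = 0/(14/9) = 0.
row 1 ← row 1 − (-10/9)·(new row 2): 1 − (-10/9)·0 = 1.

1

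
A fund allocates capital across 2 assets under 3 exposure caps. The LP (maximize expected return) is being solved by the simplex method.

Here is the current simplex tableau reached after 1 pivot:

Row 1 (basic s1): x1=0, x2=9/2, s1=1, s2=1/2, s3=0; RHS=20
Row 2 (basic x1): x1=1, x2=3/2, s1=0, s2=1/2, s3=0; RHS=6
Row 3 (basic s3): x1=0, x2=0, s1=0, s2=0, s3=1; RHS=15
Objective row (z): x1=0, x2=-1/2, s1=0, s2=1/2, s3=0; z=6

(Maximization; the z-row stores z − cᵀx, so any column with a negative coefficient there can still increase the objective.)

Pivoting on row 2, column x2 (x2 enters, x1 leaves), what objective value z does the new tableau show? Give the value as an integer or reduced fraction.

8

Minimum ratio for x2: 6/(3/2) = 4.
z changes by −(z-row coeff of x2)·ratio = −(-1/2)·4 = 2.
New z = 6 + 2 = 8.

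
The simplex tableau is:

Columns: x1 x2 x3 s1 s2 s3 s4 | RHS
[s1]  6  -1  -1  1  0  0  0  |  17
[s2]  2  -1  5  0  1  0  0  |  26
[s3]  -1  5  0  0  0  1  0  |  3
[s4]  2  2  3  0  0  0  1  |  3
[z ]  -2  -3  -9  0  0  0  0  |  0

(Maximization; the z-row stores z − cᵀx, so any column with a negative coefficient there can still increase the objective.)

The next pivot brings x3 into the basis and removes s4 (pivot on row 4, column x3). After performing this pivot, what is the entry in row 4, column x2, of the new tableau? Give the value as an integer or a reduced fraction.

2/3

Pivot element is row 4, column x3: 3.
Normalize row 4: new (row 4, x2) = 2/3 = 2/3.
Row 4 is the pivot row, so the entry is 2/3.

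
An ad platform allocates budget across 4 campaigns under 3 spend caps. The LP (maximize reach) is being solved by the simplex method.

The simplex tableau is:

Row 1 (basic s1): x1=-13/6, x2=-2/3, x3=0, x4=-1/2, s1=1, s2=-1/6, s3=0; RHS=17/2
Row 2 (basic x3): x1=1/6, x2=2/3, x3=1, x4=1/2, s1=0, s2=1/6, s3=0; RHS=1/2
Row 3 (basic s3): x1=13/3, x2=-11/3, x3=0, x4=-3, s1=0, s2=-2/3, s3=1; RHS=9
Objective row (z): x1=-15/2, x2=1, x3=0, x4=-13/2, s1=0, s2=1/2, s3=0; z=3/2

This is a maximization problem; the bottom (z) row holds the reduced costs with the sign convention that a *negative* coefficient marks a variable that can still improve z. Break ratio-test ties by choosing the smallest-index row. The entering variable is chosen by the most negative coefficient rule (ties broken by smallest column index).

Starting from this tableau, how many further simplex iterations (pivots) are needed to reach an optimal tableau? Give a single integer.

pivot: x1 in, s3 out → z = 222/13
pivot: x4 in, x3 out → z = 20
No improving column remains; optimal.

2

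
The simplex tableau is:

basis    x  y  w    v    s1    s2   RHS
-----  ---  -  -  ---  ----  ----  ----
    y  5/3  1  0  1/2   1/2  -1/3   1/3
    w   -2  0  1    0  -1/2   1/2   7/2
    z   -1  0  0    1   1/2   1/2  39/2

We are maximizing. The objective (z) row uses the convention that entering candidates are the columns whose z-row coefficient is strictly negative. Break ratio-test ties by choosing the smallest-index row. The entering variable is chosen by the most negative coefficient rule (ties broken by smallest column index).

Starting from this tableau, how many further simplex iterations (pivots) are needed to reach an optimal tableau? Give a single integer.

pivot: x in, y out → z = 197/10
No improving column remains; optimal.

1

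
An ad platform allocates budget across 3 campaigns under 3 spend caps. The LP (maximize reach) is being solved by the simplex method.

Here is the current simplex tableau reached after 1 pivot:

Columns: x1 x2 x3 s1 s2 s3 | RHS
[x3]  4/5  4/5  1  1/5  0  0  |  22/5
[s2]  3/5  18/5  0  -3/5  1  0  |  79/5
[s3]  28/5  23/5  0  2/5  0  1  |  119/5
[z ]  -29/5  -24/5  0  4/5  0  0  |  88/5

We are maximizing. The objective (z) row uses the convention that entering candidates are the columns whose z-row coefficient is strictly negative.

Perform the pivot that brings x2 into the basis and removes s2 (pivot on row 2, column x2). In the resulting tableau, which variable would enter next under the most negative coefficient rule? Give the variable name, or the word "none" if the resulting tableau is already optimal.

Pivot element 18/5. New z-row = old z-row − (-24/5)·(row 2/(18/5)).
Updated z-row coefficients: x1: -5, x2: 0, x3: 0, s1: 0, s2: 4/3, s3: 0.
The most negative is -5 in column x1, so x1 would enter next.

x1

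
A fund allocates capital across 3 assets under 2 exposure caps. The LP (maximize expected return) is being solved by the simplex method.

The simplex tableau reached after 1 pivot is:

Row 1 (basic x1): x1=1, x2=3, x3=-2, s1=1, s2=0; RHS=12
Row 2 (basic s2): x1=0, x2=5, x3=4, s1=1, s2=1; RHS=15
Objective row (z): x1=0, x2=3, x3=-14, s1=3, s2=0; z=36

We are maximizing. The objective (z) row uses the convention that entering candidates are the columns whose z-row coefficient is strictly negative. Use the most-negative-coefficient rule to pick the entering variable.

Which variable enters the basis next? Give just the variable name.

x3

Objective-row coefficients: x1: 0, x2: 3, x3: -14, s1: 3, s2: 0.
The most negative is -14 in column x3, so x3 enters.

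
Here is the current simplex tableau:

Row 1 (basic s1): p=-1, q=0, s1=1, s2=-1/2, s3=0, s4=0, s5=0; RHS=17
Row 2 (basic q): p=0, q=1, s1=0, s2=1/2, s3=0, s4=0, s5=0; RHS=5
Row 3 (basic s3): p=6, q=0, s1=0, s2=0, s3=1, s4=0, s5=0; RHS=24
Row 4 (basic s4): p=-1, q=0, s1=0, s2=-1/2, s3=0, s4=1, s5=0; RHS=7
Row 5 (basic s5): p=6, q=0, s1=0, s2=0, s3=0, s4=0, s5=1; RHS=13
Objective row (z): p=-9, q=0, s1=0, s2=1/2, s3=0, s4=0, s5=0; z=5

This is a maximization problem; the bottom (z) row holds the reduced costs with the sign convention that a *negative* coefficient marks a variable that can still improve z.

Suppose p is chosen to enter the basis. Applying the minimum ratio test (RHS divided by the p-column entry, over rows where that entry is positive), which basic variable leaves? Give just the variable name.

Ratios: row 1 (s1): entry -1 ≤ 0, skip; row 2 (q): entry 0 ≤ 0, skip; row 3 (s3): 24/6 = 4; row 4 (s4): entry -1 ≤ 0, skip; row 5 (s5): 13/6 = 13/6.
Minimum ratio 13/6 is in the s5 row, so s5 leaves.

s5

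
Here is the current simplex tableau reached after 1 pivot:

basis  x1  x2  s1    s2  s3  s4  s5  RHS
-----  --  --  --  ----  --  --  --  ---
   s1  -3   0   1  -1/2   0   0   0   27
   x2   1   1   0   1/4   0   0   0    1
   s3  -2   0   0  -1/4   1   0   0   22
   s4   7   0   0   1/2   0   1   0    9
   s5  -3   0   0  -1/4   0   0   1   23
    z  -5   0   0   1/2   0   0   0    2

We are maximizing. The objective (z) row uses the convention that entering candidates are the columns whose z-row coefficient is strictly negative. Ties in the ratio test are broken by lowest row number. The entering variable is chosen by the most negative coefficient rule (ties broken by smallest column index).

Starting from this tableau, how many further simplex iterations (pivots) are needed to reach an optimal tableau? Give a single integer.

pivot: x1 in, x2 out → z = 7
No improving column remains; optimal.

1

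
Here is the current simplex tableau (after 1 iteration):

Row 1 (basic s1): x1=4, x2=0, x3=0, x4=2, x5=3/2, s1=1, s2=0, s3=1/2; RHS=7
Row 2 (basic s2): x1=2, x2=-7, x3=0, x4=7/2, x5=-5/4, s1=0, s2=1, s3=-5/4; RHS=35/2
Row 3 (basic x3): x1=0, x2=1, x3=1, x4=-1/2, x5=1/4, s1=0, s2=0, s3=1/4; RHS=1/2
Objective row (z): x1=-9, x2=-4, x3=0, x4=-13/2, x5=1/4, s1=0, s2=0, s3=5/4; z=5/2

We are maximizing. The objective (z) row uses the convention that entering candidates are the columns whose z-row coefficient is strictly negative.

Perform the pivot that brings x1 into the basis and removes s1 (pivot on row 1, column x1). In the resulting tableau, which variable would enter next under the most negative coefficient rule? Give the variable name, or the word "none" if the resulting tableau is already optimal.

Pivot element 4. New z-row = old z-row − (-9)·(row 1/4).
Updated z-row coefficients: x1: 0, x2: -4, x3: 0, x4: -2, x5: 29/8, s1: 9/4, s2: 0, s3: 19/8.
The most negative is -4 in column x2, so x2 would enter next.

x2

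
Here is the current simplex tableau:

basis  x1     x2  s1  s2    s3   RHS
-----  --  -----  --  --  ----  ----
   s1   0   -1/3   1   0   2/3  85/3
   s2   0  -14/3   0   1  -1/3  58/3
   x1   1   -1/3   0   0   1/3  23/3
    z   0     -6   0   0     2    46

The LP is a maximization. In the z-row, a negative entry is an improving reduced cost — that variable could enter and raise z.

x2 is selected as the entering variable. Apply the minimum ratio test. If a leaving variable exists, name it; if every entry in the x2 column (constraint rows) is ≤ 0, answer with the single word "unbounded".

unbounded

x2-column entries: row 1: -1/3, row 2: -14/3, row 3: -1/3. All ≤ 0, so x2 can increase without bound; the LP is unbounded in this direction.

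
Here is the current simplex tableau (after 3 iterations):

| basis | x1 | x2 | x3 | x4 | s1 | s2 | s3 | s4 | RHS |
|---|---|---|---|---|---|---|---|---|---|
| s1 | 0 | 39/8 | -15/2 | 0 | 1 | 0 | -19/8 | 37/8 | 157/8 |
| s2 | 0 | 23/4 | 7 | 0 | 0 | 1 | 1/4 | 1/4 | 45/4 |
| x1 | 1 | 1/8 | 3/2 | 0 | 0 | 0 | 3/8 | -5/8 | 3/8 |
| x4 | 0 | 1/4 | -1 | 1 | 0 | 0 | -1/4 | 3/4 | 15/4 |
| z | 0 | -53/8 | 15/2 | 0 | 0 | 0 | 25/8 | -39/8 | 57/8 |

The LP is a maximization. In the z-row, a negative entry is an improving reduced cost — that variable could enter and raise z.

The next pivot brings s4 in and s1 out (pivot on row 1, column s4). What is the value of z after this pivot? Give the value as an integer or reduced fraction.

Minimum ratio for s4: (157/8)/(37/8) = 157/37.
z changes by −(z-row coeff of s4)·ratio = −(-39/8)·(157/37) = 6123/296.
New z = 57/8 + (6123/296) = 1029/37.

1029/37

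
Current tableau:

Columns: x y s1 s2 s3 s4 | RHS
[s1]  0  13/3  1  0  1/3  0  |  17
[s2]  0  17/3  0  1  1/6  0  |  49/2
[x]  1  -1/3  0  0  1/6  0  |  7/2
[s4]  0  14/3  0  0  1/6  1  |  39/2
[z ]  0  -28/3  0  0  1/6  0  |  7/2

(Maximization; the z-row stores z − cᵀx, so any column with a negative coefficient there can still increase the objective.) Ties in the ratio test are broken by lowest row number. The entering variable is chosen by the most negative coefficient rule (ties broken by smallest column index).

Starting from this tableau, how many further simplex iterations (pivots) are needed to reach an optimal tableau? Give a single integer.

pivot: y in, s1 out → z = 1043/26
No improving column remains; optimal.

1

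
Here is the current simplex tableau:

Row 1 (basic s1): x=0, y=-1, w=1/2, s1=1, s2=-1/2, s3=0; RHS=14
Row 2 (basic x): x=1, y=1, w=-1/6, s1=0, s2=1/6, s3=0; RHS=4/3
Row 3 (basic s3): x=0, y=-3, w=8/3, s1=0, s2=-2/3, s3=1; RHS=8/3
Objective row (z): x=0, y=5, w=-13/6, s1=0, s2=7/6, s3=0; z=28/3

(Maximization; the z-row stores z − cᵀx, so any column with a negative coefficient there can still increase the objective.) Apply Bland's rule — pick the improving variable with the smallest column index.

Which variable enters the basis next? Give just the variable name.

Objective-row coefficients: x: 0, y: 5, w: -13/6, s1: 0, s2: 7/6, s3: 0.
Improving columns: w. Bland's rule picks the smallest column index → w.

w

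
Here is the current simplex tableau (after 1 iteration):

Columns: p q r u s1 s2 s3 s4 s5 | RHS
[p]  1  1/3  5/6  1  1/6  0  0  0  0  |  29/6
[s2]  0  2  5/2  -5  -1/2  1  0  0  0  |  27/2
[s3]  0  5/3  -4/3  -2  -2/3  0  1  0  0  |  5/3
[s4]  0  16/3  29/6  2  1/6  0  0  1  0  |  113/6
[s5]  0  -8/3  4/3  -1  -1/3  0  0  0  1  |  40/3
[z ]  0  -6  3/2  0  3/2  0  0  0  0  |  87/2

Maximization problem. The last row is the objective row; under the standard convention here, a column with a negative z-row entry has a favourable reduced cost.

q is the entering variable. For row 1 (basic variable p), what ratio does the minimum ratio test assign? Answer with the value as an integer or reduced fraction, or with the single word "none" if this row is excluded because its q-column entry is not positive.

29/2

Ratio = RHS / (q entry) = (29/6) / (1/3) = 29/2.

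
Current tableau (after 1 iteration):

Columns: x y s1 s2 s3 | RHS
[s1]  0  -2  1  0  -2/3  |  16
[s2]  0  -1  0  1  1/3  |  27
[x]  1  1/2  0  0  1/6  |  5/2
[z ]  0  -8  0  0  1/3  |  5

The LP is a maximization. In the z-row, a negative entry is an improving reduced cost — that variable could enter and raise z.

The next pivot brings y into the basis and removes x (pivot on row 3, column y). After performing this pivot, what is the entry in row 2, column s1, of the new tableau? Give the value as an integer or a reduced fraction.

0

Pivot element is row 3, column y: 1/2.
Normalize row 3: new (row 3, s1) = 0/(1/2) = 0.
row 2 ← row 2 − (-1)·(new row 3): 0 − (-1)·0 = 0.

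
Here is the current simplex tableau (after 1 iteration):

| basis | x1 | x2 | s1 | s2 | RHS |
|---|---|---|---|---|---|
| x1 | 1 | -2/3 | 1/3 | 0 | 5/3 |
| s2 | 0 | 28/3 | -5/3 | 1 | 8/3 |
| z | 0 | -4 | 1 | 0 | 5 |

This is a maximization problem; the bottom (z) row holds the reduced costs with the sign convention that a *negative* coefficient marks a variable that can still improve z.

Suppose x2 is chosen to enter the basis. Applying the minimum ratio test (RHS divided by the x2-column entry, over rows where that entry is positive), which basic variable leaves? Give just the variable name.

s2

Ratios: row 1 (x1): entry -2/3 ≤ 0, skip; row 2 (s2): (8/3)/(28/3) = 2/7.
Minimum ratio 2/7 is in the s2 row, so s2 leaves.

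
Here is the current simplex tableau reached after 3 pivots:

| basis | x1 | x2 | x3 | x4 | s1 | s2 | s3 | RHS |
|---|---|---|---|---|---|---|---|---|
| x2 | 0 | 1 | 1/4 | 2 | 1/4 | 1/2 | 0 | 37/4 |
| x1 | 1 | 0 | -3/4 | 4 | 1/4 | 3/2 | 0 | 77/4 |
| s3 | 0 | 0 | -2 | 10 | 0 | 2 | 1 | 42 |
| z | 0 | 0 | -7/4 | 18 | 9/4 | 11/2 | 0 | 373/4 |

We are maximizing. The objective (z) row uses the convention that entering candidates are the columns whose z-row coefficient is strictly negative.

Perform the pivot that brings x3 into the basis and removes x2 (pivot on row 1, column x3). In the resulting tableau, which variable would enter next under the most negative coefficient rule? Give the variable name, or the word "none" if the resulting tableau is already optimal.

Pivot element 1/4. New z-row = old z-row − (-7/4)·(row 1/(1/4)).
Updated z-row coefficients: x1: 0, x2: 7, x3: 0, x4: 32, s1: 4, s2: 9, s3: 0.
No coefficient is strictly negative; the tableau after this pivot is optimal.

none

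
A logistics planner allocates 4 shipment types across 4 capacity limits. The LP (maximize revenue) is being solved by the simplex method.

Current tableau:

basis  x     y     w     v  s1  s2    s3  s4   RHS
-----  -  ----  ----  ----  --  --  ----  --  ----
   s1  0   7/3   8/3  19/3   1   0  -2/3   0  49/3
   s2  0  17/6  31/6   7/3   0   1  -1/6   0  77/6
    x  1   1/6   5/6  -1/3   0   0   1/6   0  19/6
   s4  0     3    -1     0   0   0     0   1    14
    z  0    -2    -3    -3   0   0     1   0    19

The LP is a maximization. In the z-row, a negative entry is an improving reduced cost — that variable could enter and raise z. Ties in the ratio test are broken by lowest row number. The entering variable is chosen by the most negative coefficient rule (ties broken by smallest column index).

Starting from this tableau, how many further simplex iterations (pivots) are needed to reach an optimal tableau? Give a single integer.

3

pivot: w in, s2 out → z = 820/31
pivot: v in, s1 out → z = 1567/53
pivot: y in, w out → z = 2237/75
No improving column remains; optimal.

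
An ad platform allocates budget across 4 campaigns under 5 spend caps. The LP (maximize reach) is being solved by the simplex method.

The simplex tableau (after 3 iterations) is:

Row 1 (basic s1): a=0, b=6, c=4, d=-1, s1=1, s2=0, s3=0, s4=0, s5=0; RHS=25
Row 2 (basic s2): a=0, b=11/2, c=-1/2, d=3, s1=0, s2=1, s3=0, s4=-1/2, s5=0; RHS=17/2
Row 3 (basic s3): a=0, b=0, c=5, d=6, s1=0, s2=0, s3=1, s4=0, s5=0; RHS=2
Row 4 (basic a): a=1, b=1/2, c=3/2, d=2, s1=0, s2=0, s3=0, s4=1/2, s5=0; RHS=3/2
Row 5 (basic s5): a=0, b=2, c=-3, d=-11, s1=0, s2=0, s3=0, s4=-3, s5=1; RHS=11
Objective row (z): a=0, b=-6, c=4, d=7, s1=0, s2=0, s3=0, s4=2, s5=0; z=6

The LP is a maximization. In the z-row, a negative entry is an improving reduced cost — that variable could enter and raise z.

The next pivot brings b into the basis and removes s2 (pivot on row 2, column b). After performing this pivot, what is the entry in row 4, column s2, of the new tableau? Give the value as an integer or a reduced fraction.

-1/11

Pivot element is row 2, column b: 11/2.
Normalize row 2: new (row 2, s2) = 1/(11/2) = 2/11.
row 4 ← row 4 − (1/2)·(new row 2): 0 − (1/2)·(2/11) = -1/11.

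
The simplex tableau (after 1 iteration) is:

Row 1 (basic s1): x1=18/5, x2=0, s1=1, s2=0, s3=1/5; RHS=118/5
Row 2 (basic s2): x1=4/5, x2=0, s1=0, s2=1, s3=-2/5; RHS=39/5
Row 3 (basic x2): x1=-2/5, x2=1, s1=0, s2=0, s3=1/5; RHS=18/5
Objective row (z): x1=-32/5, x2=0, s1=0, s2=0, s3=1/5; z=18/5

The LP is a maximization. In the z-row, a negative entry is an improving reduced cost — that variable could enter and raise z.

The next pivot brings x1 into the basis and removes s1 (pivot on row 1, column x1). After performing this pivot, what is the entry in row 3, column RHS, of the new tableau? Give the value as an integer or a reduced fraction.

Pivot element is row 1, column x1: 18/5.
Normalize row 1: new (row 1, RHS) = (118/5)/(18/5) = 59/9.
row 3 ← row 3 − (-2/5)·(new row 1): 18/5 − (-2/5)·(59/9) = 56/9.

56/9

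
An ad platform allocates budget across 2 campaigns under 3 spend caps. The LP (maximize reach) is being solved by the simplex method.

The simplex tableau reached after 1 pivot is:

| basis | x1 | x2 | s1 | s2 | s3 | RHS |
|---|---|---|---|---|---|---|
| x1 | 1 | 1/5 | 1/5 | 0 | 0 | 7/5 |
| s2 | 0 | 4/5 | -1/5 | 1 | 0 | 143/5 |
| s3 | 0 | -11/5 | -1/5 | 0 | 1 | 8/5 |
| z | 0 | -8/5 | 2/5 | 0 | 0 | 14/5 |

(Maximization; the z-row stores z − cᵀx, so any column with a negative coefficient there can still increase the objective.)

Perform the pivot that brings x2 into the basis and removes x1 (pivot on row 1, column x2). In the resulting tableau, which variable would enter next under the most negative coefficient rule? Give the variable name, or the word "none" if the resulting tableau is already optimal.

Pivot element 1/5. New z-row = old z-row − (-8/5)·(row 1/(1/5)).
Updated z-row coefficients: x1: 8, x2: 0, s1: 2, s2: 0, s3: 0.
No coefficient is strictly negative; the tableau after this pivot is optimal.

none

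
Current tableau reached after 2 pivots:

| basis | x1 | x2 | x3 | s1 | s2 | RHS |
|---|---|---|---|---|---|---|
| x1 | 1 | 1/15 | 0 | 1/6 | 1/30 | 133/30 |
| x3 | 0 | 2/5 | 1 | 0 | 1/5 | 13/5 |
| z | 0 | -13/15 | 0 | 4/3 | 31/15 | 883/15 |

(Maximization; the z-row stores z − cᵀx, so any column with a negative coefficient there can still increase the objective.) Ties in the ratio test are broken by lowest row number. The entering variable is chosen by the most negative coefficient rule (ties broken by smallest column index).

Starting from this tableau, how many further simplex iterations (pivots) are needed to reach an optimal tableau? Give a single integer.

pivot: x2 in, x3 out → z = 129/2
No improving column remains; optimal.

1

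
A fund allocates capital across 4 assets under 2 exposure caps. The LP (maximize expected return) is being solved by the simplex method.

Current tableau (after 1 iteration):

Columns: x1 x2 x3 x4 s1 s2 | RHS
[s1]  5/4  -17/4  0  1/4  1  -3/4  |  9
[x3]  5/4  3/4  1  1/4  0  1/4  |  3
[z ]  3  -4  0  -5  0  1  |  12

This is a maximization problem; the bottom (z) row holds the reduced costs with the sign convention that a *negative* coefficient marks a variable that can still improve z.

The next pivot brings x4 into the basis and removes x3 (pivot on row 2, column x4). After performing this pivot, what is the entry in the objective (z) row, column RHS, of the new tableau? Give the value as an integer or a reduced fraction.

72

Pivot element is row 2, column x4: 1/4.
Normalize row 2: new (row 2, RHS) = 3/(1/4) = 12.
z-row ← z-row − (-5)·(new row 2): 12 − (-5)·12 = 72.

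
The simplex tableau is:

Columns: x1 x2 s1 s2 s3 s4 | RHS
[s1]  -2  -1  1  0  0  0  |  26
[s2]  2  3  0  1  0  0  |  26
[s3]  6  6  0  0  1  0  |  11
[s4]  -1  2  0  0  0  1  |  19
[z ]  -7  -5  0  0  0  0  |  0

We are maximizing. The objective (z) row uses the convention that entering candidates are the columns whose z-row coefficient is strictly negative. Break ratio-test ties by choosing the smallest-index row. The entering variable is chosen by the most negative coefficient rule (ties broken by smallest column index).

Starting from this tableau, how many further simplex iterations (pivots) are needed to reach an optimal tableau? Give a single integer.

pivot: x1 in, s3 out → z = 77/6
No improving column remains; optimal.

1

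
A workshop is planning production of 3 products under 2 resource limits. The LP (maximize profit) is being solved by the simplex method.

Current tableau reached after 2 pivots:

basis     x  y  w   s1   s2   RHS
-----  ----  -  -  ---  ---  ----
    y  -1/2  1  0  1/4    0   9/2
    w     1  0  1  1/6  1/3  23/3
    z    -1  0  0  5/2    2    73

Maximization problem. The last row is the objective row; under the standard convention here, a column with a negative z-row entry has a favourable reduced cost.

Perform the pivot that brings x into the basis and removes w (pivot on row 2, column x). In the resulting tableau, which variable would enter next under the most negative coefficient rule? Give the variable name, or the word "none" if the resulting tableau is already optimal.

Pivot element 1. New z-row = old z-row − (-1)·(row 2/1).
Updated z-row coefficients: x: 0, y: 0, w: 1, s1: 8/3, s2: 7/3.
No coefficient is strictly negative; the tableau after this pivot is optimal.

none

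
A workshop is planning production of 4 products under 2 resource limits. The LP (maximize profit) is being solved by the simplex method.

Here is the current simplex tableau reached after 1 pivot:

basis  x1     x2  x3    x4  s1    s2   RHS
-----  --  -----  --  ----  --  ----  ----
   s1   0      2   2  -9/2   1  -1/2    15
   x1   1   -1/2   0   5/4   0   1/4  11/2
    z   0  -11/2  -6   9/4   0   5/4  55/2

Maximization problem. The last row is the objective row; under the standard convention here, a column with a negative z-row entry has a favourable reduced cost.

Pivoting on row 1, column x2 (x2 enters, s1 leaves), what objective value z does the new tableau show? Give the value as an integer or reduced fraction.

275/4

Minimum ratio for x2: 15/2 = 15/2.
z changes by −(z-row coeff of x2)·ratio = −(-11/2)·(15/2) = 165/4.
New z = 55/2 + (165/4) = 275/4.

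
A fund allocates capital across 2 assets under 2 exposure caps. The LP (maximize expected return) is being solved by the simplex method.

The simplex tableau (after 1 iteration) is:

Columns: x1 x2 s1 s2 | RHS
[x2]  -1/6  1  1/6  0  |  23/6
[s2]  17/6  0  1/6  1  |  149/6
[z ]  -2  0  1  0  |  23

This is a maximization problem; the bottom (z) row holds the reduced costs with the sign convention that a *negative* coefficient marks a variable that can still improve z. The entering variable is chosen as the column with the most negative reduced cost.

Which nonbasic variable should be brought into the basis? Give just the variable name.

x1

Objective-row coefficients: x1: -2, x2: 0, s1: 1, s2: 0.
The most negative is -2 in column x1, so x1 enters.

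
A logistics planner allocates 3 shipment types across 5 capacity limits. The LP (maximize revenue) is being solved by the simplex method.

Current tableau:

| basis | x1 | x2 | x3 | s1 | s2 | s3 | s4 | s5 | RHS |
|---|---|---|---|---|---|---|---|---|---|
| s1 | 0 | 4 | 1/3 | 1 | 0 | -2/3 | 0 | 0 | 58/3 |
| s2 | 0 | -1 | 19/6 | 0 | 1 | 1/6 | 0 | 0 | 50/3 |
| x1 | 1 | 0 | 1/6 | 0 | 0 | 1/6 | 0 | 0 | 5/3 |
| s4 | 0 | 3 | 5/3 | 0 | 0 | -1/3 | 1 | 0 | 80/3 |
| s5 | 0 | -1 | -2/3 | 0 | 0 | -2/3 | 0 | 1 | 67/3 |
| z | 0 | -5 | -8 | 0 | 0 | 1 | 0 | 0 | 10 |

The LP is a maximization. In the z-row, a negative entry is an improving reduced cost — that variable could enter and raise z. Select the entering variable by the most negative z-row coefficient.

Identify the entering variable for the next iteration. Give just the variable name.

Objective-row coefficients: x1: 0, x2: -5, x3: -8, s1: 0, s2: 0, s3: 1, s4: 0, s5: 0.
The most negative is -8 in column x3, so x3 enters.

x3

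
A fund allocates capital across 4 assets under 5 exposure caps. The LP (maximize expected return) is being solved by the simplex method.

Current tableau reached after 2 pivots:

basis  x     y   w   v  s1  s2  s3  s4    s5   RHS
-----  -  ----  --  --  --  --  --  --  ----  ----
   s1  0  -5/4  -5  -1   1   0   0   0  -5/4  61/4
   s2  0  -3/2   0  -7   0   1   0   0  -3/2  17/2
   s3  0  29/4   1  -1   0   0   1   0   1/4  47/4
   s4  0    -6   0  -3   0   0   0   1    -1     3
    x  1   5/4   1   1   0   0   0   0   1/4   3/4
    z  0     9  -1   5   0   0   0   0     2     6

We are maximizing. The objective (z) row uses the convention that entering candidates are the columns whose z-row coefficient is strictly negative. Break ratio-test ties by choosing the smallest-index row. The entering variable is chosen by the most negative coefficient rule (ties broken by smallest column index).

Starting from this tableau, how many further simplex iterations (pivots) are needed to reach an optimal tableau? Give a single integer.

pivot: w in, x out → z = 27/4
No improving column remains; optimal.

1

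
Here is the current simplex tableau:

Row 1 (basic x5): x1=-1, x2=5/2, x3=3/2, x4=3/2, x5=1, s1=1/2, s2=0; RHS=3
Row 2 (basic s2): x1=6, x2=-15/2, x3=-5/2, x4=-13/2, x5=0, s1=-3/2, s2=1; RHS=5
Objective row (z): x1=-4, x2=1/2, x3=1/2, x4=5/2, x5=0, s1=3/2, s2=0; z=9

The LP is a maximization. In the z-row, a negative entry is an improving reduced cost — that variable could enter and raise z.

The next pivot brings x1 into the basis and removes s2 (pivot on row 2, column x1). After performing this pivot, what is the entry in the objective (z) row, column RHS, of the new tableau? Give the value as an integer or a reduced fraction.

Pivot element is row 2, column x1: 6.
Normalize row 2: new (row 2, RHS) = 5/6 = 5/6.
z-row ← z-row − (-4)·(new row 2): 9 − (-4)·(5/6) = 37/3.

37/3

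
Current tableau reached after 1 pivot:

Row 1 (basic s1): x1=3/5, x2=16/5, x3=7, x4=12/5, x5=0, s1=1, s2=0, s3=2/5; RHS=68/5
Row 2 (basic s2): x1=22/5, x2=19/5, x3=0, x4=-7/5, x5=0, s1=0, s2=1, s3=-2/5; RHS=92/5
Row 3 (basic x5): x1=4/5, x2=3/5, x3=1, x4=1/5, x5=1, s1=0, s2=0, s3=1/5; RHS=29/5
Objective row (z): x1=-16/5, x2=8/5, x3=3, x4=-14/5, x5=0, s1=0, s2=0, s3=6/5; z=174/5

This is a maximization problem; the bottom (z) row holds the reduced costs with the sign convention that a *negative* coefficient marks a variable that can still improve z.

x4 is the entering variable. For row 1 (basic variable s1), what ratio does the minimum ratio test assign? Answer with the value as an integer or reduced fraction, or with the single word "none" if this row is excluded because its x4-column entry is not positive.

Ratio = RHS / (x4 entry) = (68/5) / (12/5) = 17/3.

17/3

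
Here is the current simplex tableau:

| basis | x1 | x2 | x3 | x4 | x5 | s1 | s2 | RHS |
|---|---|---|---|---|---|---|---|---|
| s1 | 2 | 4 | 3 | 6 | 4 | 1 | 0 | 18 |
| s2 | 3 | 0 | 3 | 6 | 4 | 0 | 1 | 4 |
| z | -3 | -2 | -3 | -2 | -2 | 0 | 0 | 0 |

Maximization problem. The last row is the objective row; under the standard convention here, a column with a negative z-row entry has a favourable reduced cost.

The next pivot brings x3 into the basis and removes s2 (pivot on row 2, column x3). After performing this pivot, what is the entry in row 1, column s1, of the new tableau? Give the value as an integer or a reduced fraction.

Pivot element is row 2, column x3: 3.
Normalize row 2: new (row 2, s1) = 0/3 = 0.
row 1 ← row 1 − 3·(new row 2): 1 − 3·0 = 1.

1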